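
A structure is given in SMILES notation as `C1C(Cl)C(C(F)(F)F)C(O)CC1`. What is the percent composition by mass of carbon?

Atom tally by fragment:
  cyclohexane ring core → C:6 H:12
  (− 3 ring H displaced by substituents)
  + Cl → Cl:1
  + CF3 → C:1 F:3
  + OH → O:1 H:1
Element totals:
  C: 7
  H: 10
  Cl: 1
  F: 3
  O: 1
Molecular formula: C7H10ClF3O.
Molar mass = 202.600 g/mol.
Mass from C: 7 × 12.011 = 84.077 g/mol.
%C = 84.077 / 202.600 × 100 = 41.50%.

41.50%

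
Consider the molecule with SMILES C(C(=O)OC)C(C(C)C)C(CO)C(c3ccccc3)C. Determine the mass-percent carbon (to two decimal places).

73.35%

Atom tally by fragment:
  CH3OOCCH2 → C:3 H:5 O:2
  CH(CH(CH3)2) → C:4 H:8
  CH(CH2OH) → C:2 H:4 O:1
  CH(C6H5) → C:7 H:6
  CH3 → C:1 H:3
Element totals:
  C: 17
  H: 26
  O: 3
Molecular formula: C17H26O3.
Molar mass = 278.392 g/mol.
Mass from C: 17 × 12.011 = 204.187 g/mol.
%C = 204.187 / 278.392 × 100 = 73.35%.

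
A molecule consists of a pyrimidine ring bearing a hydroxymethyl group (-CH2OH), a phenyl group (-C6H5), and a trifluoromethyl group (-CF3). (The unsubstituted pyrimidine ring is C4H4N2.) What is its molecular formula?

Atom tally by fragment:
  pyrimidine ring core → C:4 H:4 N:2
  (− 3 ring H displaced by substituents)
  + CH2OH → C:1 H:3 O:1
  + C6H5 → C:6 H:5
  + CF3 → C:1 F:3
Element totals:
  C: 12
  H: 9
  F: 3
  N: 2
  O: 1

C12H9F3N2O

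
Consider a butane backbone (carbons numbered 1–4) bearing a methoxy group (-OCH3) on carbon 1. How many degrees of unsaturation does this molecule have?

0

Atom tally by fragment:
  CH3OCH2 → C:2 H:5 O:1
  CH2 → C:1 H:2
  CH2 → C:1 H:2
  CH3 → C:1 H:3
Element totals:
  C: 5
  H: 12
  O: 1
Molecular formula: C5H12O.
DoU = (2C + 2 + N − H − X) / 2 = (2·5 + 2 + 0 − 12 − 0) / 2 = 0.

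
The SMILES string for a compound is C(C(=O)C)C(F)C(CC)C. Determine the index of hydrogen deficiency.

Atom tally by fragment:
  CH3COCH2 → C:3 H:5 O:1
  CH(F) → C:1 H:1 F:1
  CH(C2H5) → C:3 H:6
  CH3 → C:1 H:3
Element totals:
  C: 8
  H: 15
  F: 1
  O: 1
Molecular formula: C8H15FO.
DoU = (2C + 2 + N − H − X) / 2 = (2·8 + 2 + 0 − 15 − 1) / 2 = 1.

1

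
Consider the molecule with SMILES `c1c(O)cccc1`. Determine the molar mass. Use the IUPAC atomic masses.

Atom tally by fragment:
  benzene ring core → C:6 H:6
  (− 1 ring H displaced by substituents)
  + OH → O:1 H:1
Element totals:
  C: 6
  H: 6
  O: 1
Molecular formula: C6H6O.
  M = 6(12.011) + 6(1.008) + 15.999
    = 72.066 + 6.048 + 15.999 = 94.113

94.11 g/mol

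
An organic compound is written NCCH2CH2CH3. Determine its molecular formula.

C4H7N

Atom tally by fragment:
  NCCH2 → C:2 H:2 N:1
  CH2 → C:1 H:2
  CH3 → C:1 H:3
Element totals:
  C: 4
  H: 7
  N: 1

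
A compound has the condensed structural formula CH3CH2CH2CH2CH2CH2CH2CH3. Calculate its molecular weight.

114.23 g/mol

Atom tally by fragment:
  CH3 → C:1 H:3
  CH2 → C:1 H:2
  CH2 → C:1 H:2
  CH2 → C:1 H:2
  CH2 → C:1 H:2
  CH2 → C:1 H:2
  CH2 → C:1 H:2
  CH3 → C:1 H:3
Element totals:
  C: 8
  H: 18
Molecular formula: C8H18.
  M = 8(12.011) + 18(1.008)
    = 96.088 + 18.144 = 114.232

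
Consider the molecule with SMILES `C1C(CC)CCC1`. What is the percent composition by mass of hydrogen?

Atom tally by fragment:
  cyclopentane ring core → C:5 H:10
  (− 1 ring H displaced by substituents)
  + C2H5 → C:2 H:5
Element totals:
  C: 7
  H: 14
Molecular formula: C7H14.
Molar mass = 98.189 g/mol.
Mass from H: 14 × 1.008 = 14.112 g/mol.
%H = 14.112 / 98.189 × 100 = 14.37%.

14.37%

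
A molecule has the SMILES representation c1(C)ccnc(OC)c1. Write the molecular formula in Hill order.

C7H9NO

Atom tally by fragment:
  pyridine ring core → C:5 H:5 N:1
  (− 2 ring H displaced by substituents)
  + CH3 → C:1 H:3
  + OCH3 → C:1 H:3 O:1
Element totals:
  C: 7
  H: 9
  N: 1
  O: 1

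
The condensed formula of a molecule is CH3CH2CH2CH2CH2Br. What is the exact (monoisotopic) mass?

150.0044

Element totals:
  C: 5
  H: 11
  Br: 1
Molecular formula: C5H11Br.
  M = 5(12.0) + 11(1.007825) + 78.918338
    = 60.000000 + 11.086075 + 78.918338 = 150.004413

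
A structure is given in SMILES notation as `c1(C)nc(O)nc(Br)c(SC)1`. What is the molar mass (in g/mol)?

235.10 g/mol

Atom tally by fragment:
  pyrimidine ring core → C:4 H:4 N:2
  (− 4 ring H displaced by substituents)
  + CH3 → C:1 H:3
  + OH → O:1 H:1
  + Br → Br:1
  + SCH3 → C:1 H:3 S:1
Element totals:
  C: 6
  H: 7
  Br: 1
  N: 2
  O: 1
  S: 1
Molecular formula: C6H7BrN2OS.
  M = 6(12.011) + 7(1.008) + 79.904 + 2(14.007) + 15.999 + 32.06
    = 72.066 + 7.056 + 79.904 + 28.014 + 15.999 + 32.060 = 235.099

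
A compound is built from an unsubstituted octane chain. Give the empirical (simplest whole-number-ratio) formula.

Atom tally by fragment:
  CH3 → C:1 H:3
  CH2 → C:1 H:2
  CH2 → C:1 H:2
  CH2 → C:1 H:2
  CH2 → C:1 H:2
  CH2 → C:1 H:2
  CH2 → C:1 H:2
  CH3 → C:1 H:3
Element totals:
  C: 8
  H: 18
Molecular formula: C8H18.
gcd of subscripts = 2; dividing each by 2:
  C: 8/2 = 4
  H: 18/2 = 9

C4H9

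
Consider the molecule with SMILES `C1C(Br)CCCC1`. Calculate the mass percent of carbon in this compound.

44.20%

Atom tally by fragment:
  cyclohexane ring core → C:6 H:12
  (− 1 ring H displaced by substituents)
  + Br → Br:1
Element totals:
  C: 6
  H: 11
  Br: 1
Molecular formula: C6H11Br.
Molar mass = 163.058 g/mol.
Mass from C: 6 × 12.011 = 72.066 g/mol.
%C = 72.066 / 163.058 × 100 = 44.20%.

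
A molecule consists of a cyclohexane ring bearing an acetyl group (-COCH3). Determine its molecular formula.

C8H14O

Atom tally by fragment:
  cyclohexane ring core → C:6 H:12
  (− 1 ring H displaced by substituents)
  + COCH3 → C:2 H:3 O:1
Element totals:
  C: 8
  H: 14
  O: 1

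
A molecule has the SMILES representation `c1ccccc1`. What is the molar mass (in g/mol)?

78.11 g/mol

Atom tally by fragment:
  benzene ring core → C:6 H:6
Element totals:
  C: 6
  H: 6
Molecular formula: C6H6.
  M = 6(12.011) + 6(1.008)
    = 72.066 + 6.048 = 78.114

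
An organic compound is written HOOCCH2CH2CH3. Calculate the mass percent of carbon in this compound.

54.53%

Atom tally by fragment:
  HOOCCH2 → C:2 H:3 O:2
  CH2 → C:1 H:2
  CH3 → C:1 H:3
Element totals:
  C: 4
  H: 8
  O: 2
Molecular formula: C4H8O2.
Molar mass = 88.106 g/mol.
Mass from C: 4 × 12.011 = 48.044 g/mol.
%C = 48.044 / 88.106 × 100 = 54.53%.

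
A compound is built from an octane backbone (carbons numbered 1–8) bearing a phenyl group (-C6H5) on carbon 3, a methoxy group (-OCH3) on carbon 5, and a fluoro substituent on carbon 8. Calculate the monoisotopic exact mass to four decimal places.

238.1733

Atom tally by fragment:
  CH3 → C:1 H:3
  CH2 → C:1 H:2
  CH(C6H5) → C:7 H:6
  CH2 → C:1 H:2
  CH(OCH3) → C:2 H:4 O:1
  CH2 → C:1 H:2
  CH2 → C:1 H:2
  CH2F → C:1 H:2 F:1
Element totals:
  C: 15
  H: 23
  F: 1
  O: 1
Molecular formula: C15H23FO.
  M = 15(12.0) + 23(1.007825) + 18.998403 + 15.994915
    = 180.000000 + 23.179975 + 18.998403 + 15.994915 = 238.173293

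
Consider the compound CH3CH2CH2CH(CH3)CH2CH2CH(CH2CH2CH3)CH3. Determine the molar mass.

Element totals:
  C: 12
  H: 26
Molecular formula: C12H26.
  M = 12(12.011) + 26(1.008)
    = 144.132 + 26.208 = 170.340

170.34 g/mol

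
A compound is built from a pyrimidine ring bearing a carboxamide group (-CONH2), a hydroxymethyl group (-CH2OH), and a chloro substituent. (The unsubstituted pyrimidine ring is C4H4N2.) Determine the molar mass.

Atom tally by fragment:
  pyrimidine ring core → C:4 H:4 N:2
  (− 3 ring H displaced by substituents)
  + CONH2 → C:1 H:2 O:1 N:1
  + CH2OH → C:1 H:3 O:1
  + Cl → Cl:1
Element totals:
  C: 6
  H: 6
  Cl: 1
  N: 3
  O: 2
Molecular formula: C6H6ClN3O2.
  M = 6(12.011) + 6(1.008) + 35.45 + 3(14.007) + 2(15.999)
    = 72.066 + 6.048 + 35.450 + 42.021 + 31.998 = 187.583

187.58 g/mol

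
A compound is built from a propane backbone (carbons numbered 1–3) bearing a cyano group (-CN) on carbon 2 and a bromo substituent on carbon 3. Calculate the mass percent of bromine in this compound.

53.99%

Atom tally by fragment:
  CH3 → C:1 H:3
  CH(CN) → C:2 H:1 N:1
  CH2Br → C:1 H:2 Br:1
Element totals:
  C: 4
  H: 6
  Br: 1
  N: 1
Molecular formula: C4H6BrN.
Molar mass = 148.003 g/mol.
Mass from Br: 1 × 79.904 = 79.904 g/mol.
%Br = 79.904 / 148.003 × 100 = 53.99%.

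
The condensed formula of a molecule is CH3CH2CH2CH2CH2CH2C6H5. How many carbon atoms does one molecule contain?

Element totals:
  C: 12
  H: 18

12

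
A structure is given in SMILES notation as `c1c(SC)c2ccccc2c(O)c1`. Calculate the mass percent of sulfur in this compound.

Atom tally by fragment:
  naphthalene ring system core → C:10 H:8
  (− 2 ring H displaced by substituents)
  + SCH3 → C:1 H:3 S:1
  + OH → O:1 H:1
Element totals:
  C: 11
  H: 10
  O: 1
  S: 1
Molecular formula: C11H10OS.
Molar mass = 190.260 g/mol.
Mass from S: 1 × 32.06 = 32.060 g/mol.
%S = 32.060 / 190.260 × 100 = 16.85%.

16.85%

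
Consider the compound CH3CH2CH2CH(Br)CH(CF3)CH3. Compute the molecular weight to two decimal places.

Element totals:
  C: 7
  H: 12
  Br: 1
  F: 3
Molecular formula: C7H12BrF3.
  M = 7(12.011) + 12(1.008) + 79.904 + 3(18.998)
    = 84.077 + 12.096 + 79.904 + 56.994 = 233.071

233.07 g/mol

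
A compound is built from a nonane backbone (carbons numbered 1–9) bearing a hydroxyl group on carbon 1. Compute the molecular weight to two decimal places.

144.26 g/mol

Atom tally by fragment:
  HOCH2 → C:1 H:3 O:1
  CH2 → C:1 H:2
  CH2 → C:1 H:2
  CH2 → C:1 H:2
  CH2 → C:1 H:2
  CH2 → C:1 H:2
  CH2 → C:1 H:2
  CH2 → C:1 H:2
  CH3 → C:1 H:3
Element totals:
  C: 9
  H: 20
  O: 1
Molecular formula: C9H20O.
  M = 9(12.011) + 20(1.008) + 15.999
    = 108.099 + 20.160 + 15.999 = 144.258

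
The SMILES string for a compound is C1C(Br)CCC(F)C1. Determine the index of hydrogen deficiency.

1

Atom tally by fragment:
  cyclohexane ring core → C:6 H:12
  (− 2 ring H displaced by substituents)
  + Br → Br:1
  + F → F:1
Element totals:
  C: 6
  H: 10
  Br: 1
  F: 1
Molecular formula: C6H10BrF.
DoU = (2C + 2 + N − H − X) / 2 = (2·6 + 2 + 0 − 10 − 2) / 2 = 1.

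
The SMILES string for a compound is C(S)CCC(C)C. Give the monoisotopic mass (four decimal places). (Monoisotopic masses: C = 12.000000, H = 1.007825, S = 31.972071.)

118.0816

Atom tally by fragment:
  HSCH2 → C:1 H:3 S:1
  CH2 → C:1 H:2
  CH2 → C:1 H:2
  CH(CH3) → C:2 H:4
  CH3 → C:1 H:3
Element totals:
  C: 6
  H: 14
  S: 1
Molecular formula: C6H14S.
  M = 6(12.0) + 14(1.007825) + 31.972071
    = 72.000000 + 14.109550 + 31.972071 = 118.081621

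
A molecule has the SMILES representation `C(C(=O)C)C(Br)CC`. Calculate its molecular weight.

Atom tally by fragment:
  CH3COCH2 → C:3 H:5 O:1
  CH(Br) → C:1 H:1 Br:1
  CH2 → C:1 H:2
  CH3 → C:1 H:3
Element totals:
  C: 6
  H: 11
  Br: 1
  O: 1
Molecular formula: C6H11BrO.
  M = 6(12.011) + 11(1.008) + 79.904 + 15.999
    = 72.066 + 11.088 + 79.904 + 15.999 = 179.057

179.06 g/mol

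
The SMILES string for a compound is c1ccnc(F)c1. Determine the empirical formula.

Atom tally by fragment:
  pyridine ring core → C:5 H:5 N:1
  (− 1 ring H displaced by substituents)
  + F → F:1
Element totals:
  C: 5
  H: 4
  F: 1
  N: 1
Molecular formula: C5H4FN.
gcd of subscripts (5, 1, 4, 1) = 1, so the empirical formula equals the molecular formula.

C5H4FN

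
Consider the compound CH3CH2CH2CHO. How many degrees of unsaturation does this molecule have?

1

Atom tally by fragment:
  CH3 → C:1 H:3
  CH2 → C:1 H:2
  CH2CHO → C:2 H:3 O:1
Element totals:
  C: 4
  H: 8
  O: 1
Molecular formula: C4H8O.
DoU = (2C + 2 + N − H − X) / 2 = (2·4 + 2 + 0 − 8 − 0) / 2 = 1.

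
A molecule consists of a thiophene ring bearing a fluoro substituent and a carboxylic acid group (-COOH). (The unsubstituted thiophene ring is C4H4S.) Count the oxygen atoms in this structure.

Atom tally by fragment:
  thiophene ring core → C:4 H:4 S:1
  (− 2 ring H displaced by substituents)
  + F → F:1
  + COOH → C:1 H:1 O:2
Element totals:
  C: 5
  H: 3
  F: 1
  O: 2
  S: 1

2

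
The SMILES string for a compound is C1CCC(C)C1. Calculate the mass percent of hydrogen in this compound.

14.37%

Atom tally by fragment:
  cyclopentane ring core → C:5 H:10
  (− 1 ring H displaced by substituents)
  + CH3 → C:1 H:3
Element totals:
  C: 6
  H: 12
Molecular formula: C6H12.
Molar mass = 84.162 g/mol.
Mass from H: 12 × 1.008 = 12.096 g/mol.
%H = 12.096 / 84.162 × 100 = 14.37%.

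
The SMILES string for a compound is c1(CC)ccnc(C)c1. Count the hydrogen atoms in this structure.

Atom tally by fragment:
  pyridine ring core → C:5 H:5 N:1
  (− 2 ring H displaced by substituents)
  + C2H5 → C:2 H:5
  + CH3 → C:1 H:3
Element totals:
  C: 8
  H: 11
  N: 1

11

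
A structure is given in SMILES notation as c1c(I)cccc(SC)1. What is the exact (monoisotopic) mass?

249.9313

Atom tally by fragment:
  benzene ring core → C:6 H:6
  (− 2 ring H displaced by substituents)
  + I → I:1
  + SCH3 → C:1 H:3 S:1
Element totals:
  C: 7
  H: 7
  I: 1
  S: 1
Molecular formula: C7H7IS.
  M = 7(12.0) + 7(1.007825) + 126.904472 + 31.972071
    = 84.000000 + 7.054775 + 126.904472 + 31.972071 = 249.931318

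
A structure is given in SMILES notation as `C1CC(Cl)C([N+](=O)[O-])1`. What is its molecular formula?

C4H6ClNO2

Atom tally by fragment:
  cyclobutane ring core → C:4 H:8
  (− 2 ring H displaced by substituents)
  + Cl → Cl:1
  + NO2 → N:1 O:2
Element totals:
  C: 4
  H: 6
  Cl: 1
  N: 1
  O: 2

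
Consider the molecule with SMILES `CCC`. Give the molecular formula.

Atom tally by fragment:
  CH3 → C:1 H:3
  CH2 → C:1 H:2
  CH3 → C:1 H:3
Element totals:
  C: 3
  H: 8

C3H8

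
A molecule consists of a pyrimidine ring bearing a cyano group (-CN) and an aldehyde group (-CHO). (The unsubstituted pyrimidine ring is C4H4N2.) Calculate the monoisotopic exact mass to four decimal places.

Atom tally by fragment:
  pyrimidine ring core → C:4 H:4 N:2
  (− 2 ring H displaced by substituents)
  + CN → C:1 N:1
  + CHO → C:1 H:1 O:1
Element totals:
  C: 6
  H: 3
  N: 3
  O: 1
Molecular formula: C6H3N3O.
  M = 6(12.0) + 3(1.007825) + 3(14.003074) + 15.994915
    = 72.000000 + 3.023475 + 42.009222 + 15.994915 = 133.027612

133.0276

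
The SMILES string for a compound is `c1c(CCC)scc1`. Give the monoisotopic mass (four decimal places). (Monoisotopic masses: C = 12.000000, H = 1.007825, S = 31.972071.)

126.0503

Atom tally by fragment:
  thiophene ring core → C:4 H:4 S:1
  (− 1 ring H displaced by substituents)
  + CH2CH2CH3 → C:3 H:7
Element totals:
  C: 7
  H: 10
  S: 1
Molecular formula: C7H10S.
  M = 7(12.0) + 10(1.007825) + 31.972071
    = 84.000000 + 10.078250 + 31.972071 = 126.050321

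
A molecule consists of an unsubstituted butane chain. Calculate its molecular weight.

58.12 g/mol

Atom tally by fragment:
  CH3 → C:1 H:3
  CH2 → C:1 H:2
  CH2 → C:1 H:2
  CH3 → C:1 H:3
Element totals:
  C: 4
  H: 10
Molecular formula: C4H10.
  M = 4(12.011) + 10(1.008)
    = 48.044 + 10.080 = 58.124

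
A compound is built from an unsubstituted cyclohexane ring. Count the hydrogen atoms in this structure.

12

Atom tally by fragment:
  cyclohexane ring core → C:6 H:12
Element totals:
  C: 6
  H: 12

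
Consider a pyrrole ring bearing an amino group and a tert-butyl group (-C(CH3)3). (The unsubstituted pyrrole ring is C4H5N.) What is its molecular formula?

Atom tally by fragment:
  pyrrole ring core → C:4 H:5 N:1
  (− 2 ring H displaced by substituents)
  + NH2 → N:1 H:2
  + C(CH3)3 → C:4 H:9
Element totals:
  C: 8
  H: 14
  N: 2

C8H14N2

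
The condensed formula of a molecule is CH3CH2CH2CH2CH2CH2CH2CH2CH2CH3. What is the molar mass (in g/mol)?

142.29 g/mol

Atom tally by fragment:
  CH3 → C:1 H:3
  CH2 → C:1 H:2
  CH2 → C:1 H:2
  CH2 → C:1 H:2
  CH2 → C:1 H:2
  CH2 → C:1 H:2
  CH2 → C:1 H:2
  CH2 → C:1 H:2
  CH2 → C:1 H:2
  CH3 → C:1 H:3
Element totals:
  C: 10
  H: 22
Molecular formula: C10H22.
  M = 10(12.011) + 22(1.008)
    = 120.110 + 22.176 = 142.286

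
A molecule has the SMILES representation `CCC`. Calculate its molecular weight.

Atom tally by fragment:
  CH3 → C:1 H:3
  CH2 → C:1 H:2
  CH3 → C:1 H:3
Element totals:
  C: 3
  H: 8
Molecular formula: C3H8.
  M = 3(12.011) + 8(1.008)
    = 36.033 + 8.064 = 44.097

44.10 g/mol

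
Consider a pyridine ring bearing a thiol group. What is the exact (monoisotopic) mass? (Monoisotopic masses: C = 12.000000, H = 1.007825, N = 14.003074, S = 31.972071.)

Atom tally by fragment:
  pyridine ring core → C:5 H:5 N:1
  (− 1 ring H displaced by substituents)
  + SH → S:1 H:1
Element totals:
  C: 5
  H: 5
  N: 1
  S: 1
Molecular formula: C5H5NS.
  M = 5(12.0) + 5(1.007825) + 14.003074 + 31.972071
    = 60.000000 + 5.039125 + 14.003074 + 31.972071 = 111.014270

111.0143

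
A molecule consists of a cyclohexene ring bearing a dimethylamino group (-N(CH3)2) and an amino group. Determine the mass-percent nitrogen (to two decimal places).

19.98%

Atom tally by fragment:
  cyclohexene ring core → C:6 H:10
  (− 2 ring H displaced by substituents)
  + N(CH3)2 → N:1 C:2 H:6
  + NH2 → N:1 H:2
Element totals:
  C: 8
  H: 16
  N: 2
Molecular formula: C8H16N2.
Molar mass = 140.230 g/mol.
Mass from N: 2 × 14.007 = 28.014 g/mol.
%N = 28.014 / 140.230 × 100 = 19.98%.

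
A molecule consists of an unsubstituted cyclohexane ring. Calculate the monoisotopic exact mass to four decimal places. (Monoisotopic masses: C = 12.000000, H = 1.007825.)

Atom tally by fragment:
  cyclohexane ring core → C:6 H:12
Element totals:
  C: 6
  H: 12
Molecular formula: C6H12.
  M = 6(12.0) + 12(1.007825)
    = 72.000000 + 12.093900 = 84.093900

84.0939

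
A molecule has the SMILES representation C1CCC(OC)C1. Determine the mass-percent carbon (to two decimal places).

Atom tally by fragment:
  cyclopentane ring core → C:5 H:10
  (− 1 ring H displaced by substituents)
  + OCH3 → C:1 H:3 O:1
Element totals:
  C: 6
  H: 12
  O: 1
Molecular formula: C6H12O.
Molar mass = 100.161 g/mol.
Mass from C: 6 × 12.011 = 72.066 g/mol.
%C = 72.066 / 100.161 × 100 = 71.95%.

71.95%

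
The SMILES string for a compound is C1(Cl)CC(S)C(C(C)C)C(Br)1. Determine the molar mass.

257.61 g/mol

Atom tally by fragment:
  cyclopentane ring core → C:5 H:10
  (− 4 ring H displaced by substituents)
  + Cl → Cl:1
  + SH → S:1 H:1
  + CH(CH3)2 → C:3 H:7
  + Br → Br:1
Element totals:
  C: 8
  H: 14
  Br: 1
  Cl: 1
  S: 1
Molecular formula: C8H14BrClS.
  M = 8(12.011) + 14(1.008) + 79.904 + 35.45 + 32.06
    = 96.088 + 14.112 + 79.904 + 35.450 + 32.060 = 257.614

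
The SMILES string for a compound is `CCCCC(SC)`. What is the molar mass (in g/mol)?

118.24 g/mol

Atom tally by fragment:
  CH3 → C:1 H:3
  CH2 → C:1 H:2
  CH2 → C:1 H:2
  CH2 → C:1 H:2
  CH2SCH3 → C:2 H:5 S:1
Element totals:
  C: 6
  H: 14
  S: 1
Molecular formula: C6H14S.
  M = 6(12.011) + 14(1.008) + 32.06
    = 72.066 + 14.112 + 32.060 = 118.238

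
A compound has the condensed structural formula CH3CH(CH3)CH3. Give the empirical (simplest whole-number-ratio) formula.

C2H5

Atom tally by fragment:
  CH3 → C:1 H:3
  CH(CH3) → C:2 H:4
  CH3 → C:1 H:3
Element totals:
  C: 4
  H: 10
Molecular formula: C4H10.
gcd of subscripts = 2; dividing each by 2:
  C: 4/2 = 2
  H: 10/2 = 5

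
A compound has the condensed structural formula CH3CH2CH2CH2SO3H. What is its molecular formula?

C4H10O3S

Element totals:
  C: 4
  H: 10
  O: 3
  S: 1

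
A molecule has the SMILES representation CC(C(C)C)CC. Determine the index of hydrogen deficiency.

Atom tally by fragment:
  CH3 → C:1 H:3
  CH(CH(CH3)2) → C:4 H:8
  CH2 → C:1 H:2
  CH3 → C:1 H:3
Element totals:
  C: 7
  H: 16
Molecular formula: C7H16.
DoU = (2C + 2 + N − H − X) / 2 = (2·7 + 2 + 0 − 16 − 0) / 2 = 0.

0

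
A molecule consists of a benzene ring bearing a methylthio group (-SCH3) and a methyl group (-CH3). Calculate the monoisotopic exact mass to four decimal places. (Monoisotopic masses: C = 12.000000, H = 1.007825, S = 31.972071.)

Atom tally by fragment:
  benzene ring core → C:6 H:6
  (− 2 ring H displaced by substituents)
  + SCH3 → C:1 H:3 S:1
  + CH3 → C:1 H:3
Element totals:
  C: 8
  H: 10
  S: 1
Molecular formula: C8H10S.
  M = 8(12.0) + 10(1.007825) + 31.972071
    = 96.000000 + 10.078250 + 31.972071 = 138.050321

138.0503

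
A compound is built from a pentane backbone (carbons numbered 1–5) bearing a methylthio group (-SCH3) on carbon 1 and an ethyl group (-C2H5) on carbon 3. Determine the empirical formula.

C8H18S

Atom tally by fragment:
  CH3SCH2 → C:2 H:5 S:1
  CH2 → C:1 H:2
  CH(C2H5) → C:3 H:6
  CH2 → C:1 H:2
  CH3 → C:1 H:3
Element totals:
  C: 8
  H: 18
  S: 1
Molecular formula: C8H18S.
gcd of subscripts (8, 18, 1) = 1, so the empirical formula equals the molecular formula.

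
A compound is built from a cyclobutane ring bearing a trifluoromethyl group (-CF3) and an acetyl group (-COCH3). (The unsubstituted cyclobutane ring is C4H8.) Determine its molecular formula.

Atom tally by fragment:
  cyclobutane ring core → C:4 H:8
  (− 2 ring H displaced by substituents)
  + CF3 → C:1 F:3
  + COCH3 → C:2 H:3 O:1
Element totals:
  C: 7
  H: 9
  F: 3
  O: 1

C7H9F3O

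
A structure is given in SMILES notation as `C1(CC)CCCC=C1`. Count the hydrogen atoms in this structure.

14

Atom tally by fragment:
  cyclohexene ring core → C:6 H:10
  (− 1 ring H displaced by substituents)
  + C2H5 → C:2 H:5
Element totals:
  C: 8
  H: 14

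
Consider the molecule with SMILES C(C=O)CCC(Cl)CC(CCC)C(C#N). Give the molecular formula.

C12H20ClNO

Atom tally by fragment:
  OHCCH2 → C:2 H:3 O:1
  CH2 → C:1 H:2
  CH2 → C:1 H:2
  CH(Cl) → C:1 H:1 Cl:1
  CH2 → C:1 H:2
  CH(CH2CH2CH3) → C:4 H:8
  CH2CN → C:2 H:2 N:1
Element totals:
  C: 12
  H: 20
  Cl: 1
  N: 1
  O: 1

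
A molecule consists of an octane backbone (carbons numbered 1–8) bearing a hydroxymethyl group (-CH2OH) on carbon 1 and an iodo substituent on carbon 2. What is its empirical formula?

C9H19IO

Atom tally by fragment:
  HOCH2CH2 → C:2 H:5 O:1
  CH(I) → C:1 H:1 I:1
  CH2 → C:1 H:2
  CH2 → C:1 H:2
  CH2 → C:1 H:2
  CH2 → C:1 H:2
  CH2 → C:1 H:2
  CH3 → C:1 H:3
Element totals:
  C: 9
  H: 19
  I: 1
  O: 1
Molecular formula: C9H19IO.
gcd of subscripts (9, 19, 1, 1) = 1, so the empirical formula equals the molecular formula.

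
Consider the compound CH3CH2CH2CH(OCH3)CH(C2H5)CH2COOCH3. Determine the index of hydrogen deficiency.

Element totals:
  C: 11
  H: 22
  O: 3
Molecular formula: C11H22O3.
DoU = (2C + 2 + N − H − X) / 2 = (2·11 + 2 + 0 − 22 − 0) / 2 = 1.

1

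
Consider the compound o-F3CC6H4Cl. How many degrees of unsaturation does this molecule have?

4

Atom tally by fragment:
  benzene ring core → C:6 H:6
  (− 2 ring H displaced by substituents)
  + CF3 → C:1 F:3
  + Cl → Cl:1
Element totals:
  C: 7
  H: 4
  Cl: 1
  F: 3
Molecular formula: C7H4ClF3.
DoU = (2C + 2 + N − H − X) / 2 = (2·7 + 2 + 0 − 4 − 4) / 2 = 4.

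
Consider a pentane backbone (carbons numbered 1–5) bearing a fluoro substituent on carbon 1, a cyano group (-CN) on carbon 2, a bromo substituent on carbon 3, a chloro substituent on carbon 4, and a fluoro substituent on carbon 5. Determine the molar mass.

Atom tally by fragment:
  FCH2 → C:1 H:2 F:1
  CH(CN) → C:2 H:1 N:1
  CH(Br) → C:1 H:1 Br:1
  CH(Cl) → C:1 H:1 Cl:1
  CH2F → C:1 H:2 F:1
Element totals:
  C: 6
  H: 7
  Br: 1
  Cl: 1
  F: 2
  N: 1
Molecular formula: C6H7BrClF2N.
  M = 6(12.011) + 7(1.008) + 79.904 + 35.45 + 2(18.998) + 14.007
    = 72.066 + 7.056 + 79.904 + 35.450 + 37.996 + 14.007 = 246.479

246.48 g/mol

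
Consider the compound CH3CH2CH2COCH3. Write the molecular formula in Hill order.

C5H10O

Element totals:
  C: 5
  H: 10
  O: 1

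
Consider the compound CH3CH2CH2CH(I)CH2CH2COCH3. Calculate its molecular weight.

Element totals:
  C: 8
  H: 15
  I: 1
  O: 1
Molecular formula: C8H15IO.
  M = 8(12.011) + 15(1.008) + 126.904 + 15.999
    = 96.088 + 15.120 + 126.904 + 15.999 = 254.111

254.11 g/mol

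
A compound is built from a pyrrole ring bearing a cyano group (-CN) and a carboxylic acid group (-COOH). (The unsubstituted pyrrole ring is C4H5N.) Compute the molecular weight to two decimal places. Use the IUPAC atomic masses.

136.11 g/mol

Atom tally by fragment:
  pyrrole ring core → C:4 H:5 N:1
  (− 2 ring H displaced by substituents)
  + CN → C:1 N:1
  + COOH → C:1 H:1 O:2
Element totals:
  C: 6
  H: 4
  N: 2
  O: 2
Molecular formula: C6H4N2O2.
  M = 6(12.011) + 4(1.008) + 2(14.007) + 2(15.999)
    = 72.066 + 4.032 + 28.014 + 31.998 = 136.110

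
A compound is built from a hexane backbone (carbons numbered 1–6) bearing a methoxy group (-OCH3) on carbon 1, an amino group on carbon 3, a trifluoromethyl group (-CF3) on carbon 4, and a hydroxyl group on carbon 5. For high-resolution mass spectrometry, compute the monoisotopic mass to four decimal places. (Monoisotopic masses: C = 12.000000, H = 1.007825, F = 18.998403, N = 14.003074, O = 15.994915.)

215.1133

Atom tally by fragment:
  CH3OCH2 → C:2 H:5 O:1
  CH2 → C:1 H:2
  CH(NH2) → C:1 H:3 N:1
  CH(CF3) → C:2 H:1 F:3
  CH(OH) → C:1 H:2 O:1
  CH3 → C:1 H:3
Element totals:
  C: 8
  H: 16
  F: 3
  N: 1
  O: 2
Molecular formula: C8H16F3NO2.
  M = 8(12.0) + 16(1.007825) + 3(18.998403) + 14.003074 + 2(15.994915)
    = 96.000000 + 16.125200 + 56.995209 + 14.003074 + 31.989830 = 215.113313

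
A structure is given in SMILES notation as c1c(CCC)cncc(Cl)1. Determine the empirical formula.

Atom tally by fragment:
  pyridine ring core → C:5 H:5 N:1
  (− 2 ring H displaced by substituents)
  + CH2CH2CH3 → C:3 H:7
  + Cl → Cl:1
Element totals:
  C: 8
  H: 10
  Cl: 1
  N: 1
Molecular formula: C8H10ClN.
gcd of subscripts (8, 1, 10, 1) = 1, so the empirical formula equals the molecular formula.

C8H10ClN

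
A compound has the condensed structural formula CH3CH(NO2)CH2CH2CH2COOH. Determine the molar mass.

161.16 g/mol

Element totals:
  C: 6
  H: 11
  N: 1
  O: 4
Molecular formula: C6H11NO4.
  M = 6(12.011) + 11(1.008) + 14.007 + 4(15.999)
    = 72.066 + 11.088 + 14.007 + 63.996 = 161.157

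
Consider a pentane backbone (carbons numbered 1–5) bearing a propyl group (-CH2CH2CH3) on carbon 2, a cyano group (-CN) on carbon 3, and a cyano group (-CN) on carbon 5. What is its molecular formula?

C10H16N2

Atom tally by fragment:
  CH3 → C:1 H:3
  CH(CH2CH2CH3) → C:4 H:8
  CH(CN) → C:2 H:1 N:1
  CH2 → C:1 H:2
  CH2CN → C:2 H:2 N:1
Element totals:
  C: 10
  H: 16
  N: 2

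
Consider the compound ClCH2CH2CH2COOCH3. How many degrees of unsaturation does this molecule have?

Atom tally by fragment:
  ClCH2 → C:1 H:2 Cl:1
  CH2 → C:1 H:2
  CH2COOCH3 → C:3 H:5 O:2
Element totals:
  C: 5
  H: 9
  Cl: 1
  O: 2
Molecular formula: C5H9ClO2.
DoU = (2C + 2 + N − H − X) / 2 = (2·5 + 2 + 0 − 9 − 1) / 2 = 1.

1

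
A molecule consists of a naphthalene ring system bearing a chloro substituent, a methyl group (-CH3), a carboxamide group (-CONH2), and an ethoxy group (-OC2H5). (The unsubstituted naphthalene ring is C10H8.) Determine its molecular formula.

C14H14ClNO2

Atom tally by fragment:
  naphthalene ring system core → C:10 H:8
  (− 4 ring H displaced by substituents)
  + Cl → Cl:1
  + CH3 → C:1 H:3
  + CONH2 → C:1 H:2 O:1 N:1
  + OC2H5 → C:2 H:5 O:1
Element totals:
  C: 14
  H: 14
  Cl: 1
  N: 1
  O: 2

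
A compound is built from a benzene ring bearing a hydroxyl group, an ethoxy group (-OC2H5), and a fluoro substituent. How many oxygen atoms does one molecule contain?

Atom tally by fragment:
  benzene ring core → C:6 H:6
  (− 3 ring H displaced by substituents)
  + OH → O:1 H:1
  + OC2H5 → C:2 H:5 O:1
  + F → F:1
Element totals:
  C: 8
  H: 9
  F: 1
  O: 2

2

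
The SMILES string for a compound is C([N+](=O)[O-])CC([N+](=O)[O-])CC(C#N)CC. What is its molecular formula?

C8H13N3O4

Atom tally by fragment:
  O2NCH2 → C:1 H:2 N:1 O:2
  CH2 → C:1 H:2
  CH(NO2) → C:1 H:1 N:1 O:2
  CH2 → C:1 H:2
  CH(CN) → C:2 H:1 N:1
  CH2 → C:1 H:2
  CH3 → C:1 H:3
Element totals:
  C: 8
  H: 13
  N: 3
  O: 4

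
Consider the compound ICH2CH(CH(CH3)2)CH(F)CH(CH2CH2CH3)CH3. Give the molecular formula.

Atom tally by fragment:
  ICH2 → C:1 H:2 I:1
  CH(CH(CH3)2) → C:4 H:8
  CH(F) → C:1 H:1 F:1
  CH(CH2CH2CH3) → C:4 H:8
  CH3 → C:1 H:3
Element totals:
  C: 11
  H: 22
  F: 1
  I: 1

C11H22FI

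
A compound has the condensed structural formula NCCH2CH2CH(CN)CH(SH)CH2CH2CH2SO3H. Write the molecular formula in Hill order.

Atom tally by fragment:
  NCCH2 → C:2 H:2 N:1
  CH2 → C:1 H:2
  CH(CN) → C:2 H:1 N:1
  CH(SH) → C:1 H:2 S:1
  CH2 → C:1 H:2
  CH2 → C:1 H:2
  CH2SO3H → C:1 H:3 S:1 O:3
Element totals:
  C: 9
  H: 14
  N: 2
  O: 3
  S: 2

C9H14N2O3S2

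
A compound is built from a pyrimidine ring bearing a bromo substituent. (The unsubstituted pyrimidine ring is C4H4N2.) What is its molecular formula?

C4H3BrN2

Atom tally by fragment:
  pyrimidine ring core → C:4 H:4 N:2
  (− 1 ring H displaced by substituents)
  + Br → Br:1
Element totals:
  C: 4
  H: 3
  Br: 1
  N: 2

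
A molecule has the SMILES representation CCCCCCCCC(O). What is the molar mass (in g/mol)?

Atom tally by fragment:
  CH3 → C:1 H:3
  CH2 → C:1 H:2
  CH2 → C:1 H:2
  CH2 → C:1 H:2
  CH2 → C:1 H:2
  CH2 → C:1 H:2
  CH2 → C:1 H:2
  CH2 → C:1 H:2
  CH2OH → C:1 H:3 O:1
Element totals:
  C: 9
  H: 20
  O: 1
Molecular formula: C9H20O.
  M = 9(12.011) + 20(1.008) + 15.999
    = 108.099 + 20.160 + 15.999 = 144.258

144.26 g/mol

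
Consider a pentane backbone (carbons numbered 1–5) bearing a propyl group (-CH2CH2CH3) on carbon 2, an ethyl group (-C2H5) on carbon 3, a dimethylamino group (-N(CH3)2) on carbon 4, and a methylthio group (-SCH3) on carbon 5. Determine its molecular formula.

C13H29NS

Atom tally by fragment:
  CH3 → C:1 H:3
  CH(CH2CH2CH3) → C:4 H:8
  CH(C2H5) → C:3 H:6
  CH(N(CH3)2) → C:3 H:7 N:1
  CH2SCH3 → C:2 H:5 S:1
Element totals:
  C: 13
  H: 29
  N: 1
  S: 1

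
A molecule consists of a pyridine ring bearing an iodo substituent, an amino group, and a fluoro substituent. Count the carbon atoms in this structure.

5

Atom tally by fragment:
  pyridine ring core → C:5 H:5 N:1
  (− 3 ring H displaced by substituents)
  + I → I:1
  + NH2 → N:1 H:2
  + F → F:1
Element totals:
  C: 5
  H: 4
  F: 1
  I: 1
  N: 2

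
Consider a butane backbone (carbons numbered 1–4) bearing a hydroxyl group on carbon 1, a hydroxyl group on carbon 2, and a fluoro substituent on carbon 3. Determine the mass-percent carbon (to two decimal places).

44.44%

Atom tally by fragment:
  HOCH2 → C:1 H:3 O:1
  CH(OH) → C:1 H:2 O:1
  CH(F) → C:1 H:1 F:1
  CH3 → C:1 H:3
Element totals:
  C: 4
  H: 9
  F: 1
  O: 2
Molecular formula: C4H9FO2.
Molar mass = 108.112 g/mol.
Mass from C: 4 × 12.011 = 48.044 g/mol.
%C = 48.044 / 108.112 × 100 = 44.44%.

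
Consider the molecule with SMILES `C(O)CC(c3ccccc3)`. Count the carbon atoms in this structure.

Atom tally by fragment:
  HOCH2 → C:1 H:3 O:1
  CH2 → C:1 H:2
  CH2C6H5 → C:7 H:7
Element totals:
  C: 9
  H: 12
  O: 1

9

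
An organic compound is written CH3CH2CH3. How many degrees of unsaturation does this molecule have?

Atom tally by fragment:
  CH3 → C:1 H:3
  CH2 → C:1 H:2
  CH3 → C:1 H:3
Element totals:
  C: 3
  H: 8
Molecular formula: C3H8.
DoU = (2C + 2 + N − H − X) / 2 = (2·3 + 2 + 0 − 8 − 0) / 2 = 0.

0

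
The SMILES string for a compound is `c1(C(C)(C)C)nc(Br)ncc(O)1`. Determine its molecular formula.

C8H11BrN2O

Atom tally by fragment:
  pyrimidine ring core → C:4 H:4 N:2
  (− 3 ring H displaced by substituents)
  + C(CH3)3 → C:4 H:9
  + Br → Br:1
  + OH → O:1 H:1
Element totals:
  C: 8
  H: 11
  Br: 1
  N: 2
  O: 1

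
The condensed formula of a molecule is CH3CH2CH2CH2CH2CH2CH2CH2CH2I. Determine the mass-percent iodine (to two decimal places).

49.93%

Element totals:
  C: 9
  H: 19
  I: 1
Molecular formula: C9H19I.
Molar mass = 254.155 g/mol.
Mass from I: 1 × 126.904 = 126.904 g/mol.
%I = 126.904 / 254.155 × 100 = 49.93%.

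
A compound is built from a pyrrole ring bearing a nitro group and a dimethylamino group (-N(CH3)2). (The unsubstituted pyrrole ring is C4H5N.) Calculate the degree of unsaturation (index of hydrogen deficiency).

4

Atom tally by fragment:
  pyrrole ring core → C:4 H:5 N:1
  (− 2 ring H displaced by substituents)
  + NO2 → N:1 O:2
  + N(CH3)2 → N:1 C:2 H:6
Element totals:
  C: 6
  H: 9
  N: 3
  O: 2
Molecular formula: C6H9N3O2.
DoU = (2C + 2 + N − H − X) / 2 = (2·6 + 2 + 3 − 9 − 0) / 2 = 4.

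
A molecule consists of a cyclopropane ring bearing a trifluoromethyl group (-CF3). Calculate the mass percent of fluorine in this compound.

Atom tally by fragment:
  cyclopropane ring core → C:3 H:6
  (− 1 ring H displaced by substituents)
  + CF3 → C:1 F:3
Element totals:
  C: 4
  H: 5
  F: 3
Molecular formula: C4H5F3.
Molar mass = 110.078 g/mol.
Mass from F: 3 × 18.998 = 56.994 g/mol.
%F = 56.994 / 110.078 × 100 = 51.78%.

51.78%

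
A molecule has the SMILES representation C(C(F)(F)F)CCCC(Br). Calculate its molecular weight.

Atom tally by fragment:
  F3CCH2 → C:2 H:2 F:3
  CH2 → C:1 H:2
  CH2 → C:1 H:2
  CH2 → C:1 H:2
  CH2Br → C:1 H:2 Br:1
Element totals:
  C: 6
  H: 10
  Br: 1
  F: 3
Molecular formula: C6H10BrF3.
  M = 6(12.011) + 10(1.008) + 79.904 + 3(18.998)
    = 72.066 + 10.080 + 79.904 + 56.994 = 219.044

219.04 g/mol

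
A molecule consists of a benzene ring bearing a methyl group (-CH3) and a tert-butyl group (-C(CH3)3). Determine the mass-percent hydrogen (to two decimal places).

10.88%

Atom tally by fragment:
  benzene ring core → C:6 H:6
  (− 2 ring H displaced by substituents)
  + CH3 → C:1 H:3
  + C(CH3)3 → C:4 H:9
Element totals:
  C: 11
  H: 16
Molecular formula: C11H16.
Molar mass = 148.249 g/mol.
Mass from H: 16 × 1.008 = 16.128 g/mol.
%H = 16.128 / 148.249 × 100 = 10.88%.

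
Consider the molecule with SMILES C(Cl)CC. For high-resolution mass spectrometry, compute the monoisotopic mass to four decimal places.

Atom tally by fragment:
  ClCH2 → C:1 H:2 Cl:1
  CH2 → C:1 H:2
  CH3 → C:1 H:3
Element totals:
  C: 3
  H: 7
  Cl: 1
Molecular formula: C3H7Cl.
  M = 3(12.0) + 7(1.007825) + 34.968853
    = 36.000000 + 7.054775 + 34.968853 = 78.023628

78.0236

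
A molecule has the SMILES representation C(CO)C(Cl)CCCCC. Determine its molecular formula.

C8H17ClO

Atom tally by fragment:
  HOCH2CH2 → C:2 H:5 O:1
  CH(Cl) → C:1 H:1 Cl:1
  CH2 → C:1 H:2
  CH2 → C:1 H:2
  CH2 → C:1 H:2
  CH2 → C:1 H:2
  CH3 → C:1 H:3
Element totals:
  C: 8
  H: 17
  Cl: 1
  O: 1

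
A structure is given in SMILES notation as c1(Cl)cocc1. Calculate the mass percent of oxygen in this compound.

Atom tally by fragment:
  furan ring core → C:4 H:4 O:1
  (− 1 ring H displaced by substituents)
  + Cl → Cl:1
Element totals:
  C: 4
  H: 3
  Cl: 1
  O: 1
Molecular formula: C4H3ClO.
Molar mass = 102.517 g/mol.
Mass from O: 1 × 15.999 = 15.999 g/mol.
%O = 15.999 / 102.517 × 100 = 15.61%.

15.61%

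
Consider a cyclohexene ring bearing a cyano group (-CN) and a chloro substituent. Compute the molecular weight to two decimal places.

Atom tally by fragment:
  cyclohexene ring core → C:6 H:10
  (− 2 ring H displaced by substituents)
  + CN → C:1 N:1
  + Cl → Cl:1
Element totals:
  C: 7
  H: 8
  Cl: 1
  N: 1
Molecular formula: C7H8ClN.
  M = 7(12.011) + 8(1.008) + 35.45 + 14.007
    = 84.077 + 8.064 + 35.450 + 14.007 = 141.598

141.60 g/mol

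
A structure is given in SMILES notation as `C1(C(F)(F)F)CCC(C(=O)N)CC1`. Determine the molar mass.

Atom tally by fragment:
  cyclohexane ring core → C:6 H:12
  (− 2 ring H displaced by substituents)
  + CF3 → C:1 F:3
  + CONH2 → C:1 H:2 O:1 N:1
Element totals:
  C: 8
  H: 12
  F: 3
  N: 1
  O: 1
Molecular formula: C8H12F3NO.
  M = 8(12.011) + 12(1.008) + 3(18.998) + 14.007 + 15.999
    = 96.088 + 12.096 + 56.994 + 14.007 + 15.999 = 195.184

195.18 g/mol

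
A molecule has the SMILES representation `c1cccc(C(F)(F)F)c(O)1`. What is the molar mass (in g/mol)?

Atom tally by fragment:
  benzene ring core → C:6 H:6
  (− 2 ring H displaced by substituents)
  + CF3 → C:1 F:3
  + OH → O:1 H:1
Element totals:
  C: 7
  H: 5
  F: 3
  O: 1
Molecular formula: C7H5F3O.
  M = 7(12.011) + 5(1.008) + 3(18.998) + 15.999
    = 84.077 + 5.040 + 56.994 + 15.999 = 162.110

162.11 g/mol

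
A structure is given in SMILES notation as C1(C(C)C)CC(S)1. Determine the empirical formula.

Atom tally by fragment:
  cyclopropane ring core → C:3 H:6
  (− 2 ring H displaced by substituents)
  + CH(CH3)2 → C:3 H:7
  + SH → S:1 H:1
Element totals:
  C: 6
  H: 12
  S: 1
Molecular formula: C6H12S.
gcd of subscripts (6, 12, 1) = 1, so the empirical formula equals the molecular formula.

C6H12S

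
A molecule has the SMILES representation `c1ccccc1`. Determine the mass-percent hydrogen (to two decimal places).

7.74%

Atom tally by fragment:
  benzene ring core → C:6 H:6
Element totals:
  C: 6
  H: 6
Molecular formula: C6H6.
Molar mass = 78.114 g/mol.
Mass from H: 6 × 1.008 = 6.048 g/mol.
%H = 6.048 / 78.114 × 100 = 7.74%.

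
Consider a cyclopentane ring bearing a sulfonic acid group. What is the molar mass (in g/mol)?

Atom tally by fragment:
  cyclopentane ring core → C:5 H:10
  (− 1 ring H displaced by substituents)
  + SO3H → S:1 O:3 H:1
Element totals:
  C: 5
  H: 10
  O: 3
  S: 1
Molecular formula: C5H10O3S.
  M = 5(12.011) + 10(1.008) + 3(15.999) + 32.06
    = 60.055 + 10.080 + 47.997 + 32.060 = 150.192

150.19 g/mol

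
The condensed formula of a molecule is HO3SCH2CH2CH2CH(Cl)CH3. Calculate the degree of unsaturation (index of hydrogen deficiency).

Atom tally by fragment:
  HO3SCH2 → C:1 H:3 S:1 O:3
  CH2 → C:1 H:2
  CH2 → C:1 H:2
  CH(Cl) → C:1 H:1 Cl:1
  CH3 → C:1 H:3
Element totals:
  C: 5
  H: 11
  Cl: 1
  O: 3
  S: 1
Molecular formula: C5H11ClO3S.
DoU = (2C + 2 + N − H − X) / 2 = (2·5 + 2 + 0 − 11 − 1) / 2 = 0.

0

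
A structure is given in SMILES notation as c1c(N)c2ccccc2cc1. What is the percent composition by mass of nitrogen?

Atom tally by fragment:
  naphthalene ring system core → C:10 H:8
  (− 1 ring H displaced by substituents)
  + NH2 → N:1 H:2
Element totals:
  C: 10
  H: 9
  N: 1
Molecular formula: C10H9N.
Molar mass = 143.189 g/mol.
Mass from N: 1 × 14.007 = 14.007 g/mol.
%N = 14.007 / 143.189 × 100 = 9.78%.

9.78%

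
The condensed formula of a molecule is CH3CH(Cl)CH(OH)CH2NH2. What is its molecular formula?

Element totals:
  C: 4
  H: 10
  Cl: 1
  N: 1
  O: 1

C4H10ClNO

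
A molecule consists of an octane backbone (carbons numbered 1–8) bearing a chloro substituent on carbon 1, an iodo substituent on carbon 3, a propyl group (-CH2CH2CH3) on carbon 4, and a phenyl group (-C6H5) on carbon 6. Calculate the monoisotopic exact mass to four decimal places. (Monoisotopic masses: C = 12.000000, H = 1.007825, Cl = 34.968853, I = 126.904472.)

392.0768

Atom tally by fragment:
  ClCH2 → C:1 H:2 Cl:1
  CH2 → C:1 H:2
  CH(I) → C:1 H:1 I:1
  CH(CH2CH2CH3) → C:4 H:8
  CH2 → C:1 H:2
  CH(C6H5) → C:7 H:6
  CH2 → C:1 H:2
  CH3 → C:1 H:3
Element totals:
  C: 17
  H: 26
  Cl: 1
  I: 1
Molecular formula: C17H26ClI.
  M = 17(12.0) + 26(1.007825) + 34.968853 + 126.904472
    = 204.000000 + 26.203450 + 34.968853 + 126.904472 = 392.076775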